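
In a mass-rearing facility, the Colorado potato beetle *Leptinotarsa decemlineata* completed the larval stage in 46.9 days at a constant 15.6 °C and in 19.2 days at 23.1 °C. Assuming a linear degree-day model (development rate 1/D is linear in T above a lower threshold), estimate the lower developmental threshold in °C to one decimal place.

10.4 °C

Equal thermal constants: D₁(T₁ − T_b) = D₂(T₂ − T_b).
46.9·(15.6 − T_b) = 19.2·(23.1 − T_b)
T_b = (46.9·15.6 − 19.2·23.1) / (46.9 − 19.2) = 288.12 / 27.7 = 10.401 °C ≈ 10.4 °C.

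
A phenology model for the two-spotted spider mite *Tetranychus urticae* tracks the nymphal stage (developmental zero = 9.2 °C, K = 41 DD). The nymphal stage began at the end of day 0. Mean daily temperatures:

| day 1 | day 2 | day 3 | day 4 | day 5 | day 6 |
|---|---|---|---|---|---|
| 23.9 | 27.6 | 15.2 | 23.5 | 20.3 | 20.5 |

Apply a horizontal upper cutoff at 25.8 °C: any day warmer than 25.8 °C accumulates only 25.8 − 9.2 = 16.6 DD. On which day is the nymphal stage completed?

Daily DD above 9.2 °C (capped at 16.6): 14.7, 16.6, 6.0, 14.3, 11.1, 11.3.
Cumulative: 14.7, 31.3, 37.3, 51.6, 62.7, 74.0.
The total first reaches 41 DD on day 4.

day 4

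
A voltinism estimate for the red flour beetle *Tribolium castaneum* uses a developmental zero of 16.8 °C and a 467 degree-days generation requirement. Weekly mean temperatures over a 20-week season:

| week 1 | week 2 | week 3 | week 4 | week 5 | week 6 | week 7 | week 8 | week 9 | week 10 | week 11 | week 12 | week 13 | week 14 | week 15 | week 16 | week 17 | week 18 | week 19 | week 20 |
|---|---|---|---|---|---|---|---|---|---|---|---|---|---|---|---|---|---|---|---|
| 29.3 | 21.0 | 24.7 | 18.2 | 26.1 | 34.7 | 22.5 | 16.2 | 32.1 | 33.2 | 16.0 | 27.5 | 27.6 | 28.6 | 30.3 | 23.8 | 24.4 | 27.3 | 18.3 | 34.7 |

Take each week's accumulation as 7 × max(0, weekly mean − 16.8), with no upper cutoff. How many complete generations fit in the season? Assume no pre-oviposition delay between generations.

Weekly DD (7 × max(0, T̄ − 16.8)): 87.5, 29.4, 55.3, 9.8, 65.1, 125.3, 39.9, 0.0, 107.1, 114.8, 0.0, 74.9, 75.6, 82.6, 94.5, 49.0, 53.2, 73.5, 10.5, 125.3.
Season total = 1273.3 DD.
Complete generations = ⌊1273.3 / 467⌋ = 2.

2 generations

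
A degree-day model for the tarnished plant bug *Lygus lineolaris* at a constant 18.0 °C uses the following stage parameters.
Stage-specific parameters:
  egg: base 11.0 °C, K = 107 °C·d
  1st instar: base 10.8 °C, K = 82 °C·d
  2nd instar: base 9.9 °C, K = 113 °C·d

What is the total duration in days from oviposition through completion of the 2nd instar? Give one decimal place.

40.6 days

egg: 107 / (18.0 − 11.0) = 107 / 7.0 = 15.286 d.
1st instar: 82 / (18.0 − 10.8) = 82 / 7.2 = 11.389 d.
2nd instar: 113 / (18.0 − 9.9) = 113 / 8.1 = 13.951 d.
Sum = 40.625 ≈ 40.6 days.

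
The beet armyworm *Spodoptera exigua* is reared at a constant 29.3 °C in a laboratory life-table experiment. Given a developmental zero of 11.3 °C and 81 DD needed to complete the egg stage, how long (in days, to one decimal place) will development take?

Daily accumulation = 29.3 − 11.3 = 18.0 DD/day.
Duration = 81 / 18.0 = 4.500 ≈ 4.5 days.

4.5 days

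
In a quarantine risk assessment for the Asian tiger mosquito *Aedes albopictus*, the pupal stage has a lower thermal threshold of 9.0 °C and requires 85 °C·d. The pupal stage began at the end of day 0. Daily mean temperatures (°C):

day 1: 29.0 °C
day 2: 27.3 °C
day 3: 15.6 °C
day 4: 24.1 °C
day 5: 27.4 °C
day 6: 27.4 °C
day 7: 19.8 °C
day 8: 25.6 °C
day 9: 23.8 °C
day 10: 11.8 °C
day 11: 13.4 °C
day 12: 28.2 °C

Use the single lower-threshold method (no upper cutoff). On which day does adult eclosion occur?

day 6

Daily DD above 9.0 °C: 20.0, 18.3, 6.6, 15.1, 18.4, 18.4, 10.8, 16.6, 14.8, 2.8, 4.4, 19.2.
Cumulative: 20.0, 38.3, 44.9, 60.0, 78.4, 96.8, 107.6, 124.2, 139.0, 141.8, 146.2, 165.4.
The total first reaches 85 DD on day 6.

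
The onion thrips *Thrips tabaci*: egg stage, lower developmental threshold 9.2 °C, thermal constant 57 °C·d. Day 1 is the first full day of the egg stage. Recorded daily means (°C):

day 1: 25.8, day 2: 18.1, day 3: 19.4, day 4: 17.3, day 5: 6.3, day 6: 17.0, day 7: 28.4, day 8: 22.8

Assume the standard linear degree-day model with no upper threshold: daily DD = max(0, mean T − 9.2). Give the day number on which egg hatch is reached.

day 7

Daily DD above 9.2 °C: 16.6, 8.9, 10.2, 8.1, 0.0, 7.8, 19.2, 13.6.
Cumulative: 16.6, 25.5, 35.7, 43.8, 43.8, 51.6, 70.8, 84.4.
The total first reaches 57 DD on day 7.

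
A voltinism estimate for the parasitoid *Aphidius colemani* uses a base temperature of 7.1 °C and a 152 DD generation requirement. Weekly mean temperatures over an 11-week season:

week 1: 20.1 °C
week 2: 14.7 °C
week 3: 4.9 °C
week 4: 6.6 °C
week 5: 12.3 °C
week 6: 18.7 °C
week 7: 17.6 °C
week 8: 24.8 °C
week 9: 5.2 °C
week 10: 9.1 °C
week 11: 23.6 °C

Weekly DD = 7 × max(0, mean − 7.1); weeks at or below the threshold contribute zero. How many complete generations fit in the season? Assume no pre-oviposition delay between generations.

Weekly DD (7 × max(0, T̄ − 7.1)): 91.0, 53.2, 0.0, 0.0, 36.4, 81.2, 73.5, 123.9, 0.0, 14.0, 115.5.
Season total = 588.7 DD.
Complete generations = ⌊588.7 / 152⌋ = 3.

3 generations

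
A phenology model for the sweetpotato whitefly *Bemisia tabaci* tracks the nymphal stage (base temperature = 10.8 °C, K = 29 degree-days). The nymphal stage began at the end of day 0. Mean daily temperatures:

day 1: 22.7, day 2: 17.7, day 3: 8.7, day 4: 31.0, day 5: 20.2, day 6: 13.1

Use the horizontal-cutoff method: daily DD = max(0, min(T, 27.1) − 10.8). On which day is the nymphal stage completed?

Daily DD above 10.8 °C (capped at 16.3): 11.9, 6.9, 0.0, 16.3, 9.4, 2.3.
Cumulative: 11.9, 18.8, 18.8, 35.1, 44.5, 46.8.
The total first reaches 29 DD on day 4.

day 4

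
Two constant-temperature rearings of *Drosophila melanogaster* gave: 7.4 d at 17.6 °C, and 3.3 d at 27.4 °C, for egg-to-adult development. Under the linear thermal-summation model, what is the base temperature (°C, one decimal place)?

Equal thermal constants: D₁(T₁ − T_b) = D₂(T₂ − T_b).
7.4·(17.6 − T_b) = 3.3·(27.4 − T_b)
T_b = (7.4·17.6 − 3.3·27.4) / (7.4 − 3.3) = 39.82 / 4.1 = 9.712 °C ≈ 9.7 °C.

9.7 °C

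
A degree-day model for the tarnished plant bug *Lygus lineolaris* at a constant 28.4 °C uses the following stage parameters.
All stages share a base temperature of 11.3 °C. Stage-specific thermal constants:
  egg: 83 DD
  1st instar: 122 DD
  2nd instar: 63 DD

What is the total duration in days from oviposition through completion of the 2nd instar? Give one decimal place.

Daily accumulation at 28.4 °C = 28.4 − 11.3 = 17.1 DD/day.
Total K = 83 + 122 + 63 = 268 DD.
Total duration = 268 / 17.1 = 15.673 ≈ 15.7 days.

15.7 days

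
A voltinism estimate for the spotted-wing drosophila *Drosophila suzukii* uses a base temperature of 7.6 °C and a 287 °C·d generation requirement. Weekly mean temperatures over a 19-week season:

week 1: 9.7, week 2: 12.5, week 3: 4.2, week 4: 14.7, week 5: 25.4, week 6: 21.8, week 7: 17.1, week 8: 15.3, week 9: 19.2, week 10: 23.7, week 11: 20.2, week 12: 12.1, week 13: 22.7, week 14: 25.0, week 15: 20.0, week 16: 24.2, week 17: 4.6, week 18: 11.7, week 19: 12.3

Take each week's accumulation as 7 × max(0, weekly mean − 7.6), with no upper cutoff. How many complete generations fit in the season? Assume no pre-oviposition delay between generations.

4 generations

Weekly DD (7 × max(0, T̄ − 7.6)): 14.7, 34.3, 0.0, 49.7, 124.6, 99.4, 66.5, 53.9, 81.2, 112.7, 88.2, 31.5, 105.7, 121.8, 86.8, 116.2, 0.0, 28.7, 32.9.
Season total = 1248.8 DD.
Complete generations = ⌊1248.8 / 287⌋ = 4.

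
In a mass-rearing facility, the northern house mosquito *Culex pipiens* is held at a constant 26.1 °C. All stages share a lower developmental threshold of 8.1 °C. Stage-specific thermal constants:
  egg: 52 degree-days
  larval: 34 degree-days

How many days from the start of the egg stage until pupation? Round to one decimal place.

Daily accumulation at 26.1 °C = 26.1 − 8.1 = 18.0 DD/day.
Total K = 52 + 34 = 86 DD.
Total duration = 86 / 18.0 = 4.778 ≈ 4.8 days.

4.8 days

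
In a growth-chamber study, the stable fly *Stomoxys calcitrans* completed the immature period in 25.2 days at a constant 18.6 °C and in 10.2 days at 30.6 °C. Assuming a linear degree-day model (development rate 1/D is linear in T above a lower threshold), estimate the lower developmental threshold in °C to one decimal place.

10.4 °C

Equal thermal constants: D₁(T₁ − T_b) = D₂(T₂ − T_b).
25.2·(18.6 − T_b) = 10.2·(30.6 − T_b)
T_b = (25.2·18.6 − 10.2·30.6) / (25.2 − 10.2) = 156.60 / 15.0 = 10.440 °C ≈ 10.4 °C.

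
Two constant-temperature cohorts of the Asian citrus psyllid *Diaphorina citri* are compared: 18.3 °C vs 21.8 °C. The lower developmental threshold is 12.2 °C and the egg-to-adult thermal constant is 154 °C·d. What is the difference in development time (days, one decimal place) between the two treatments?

9.2 days

At 18.3 °C: 154 / (18.3 − 12.2) = 154 / 6.1 = 25.246 d.
At 21.8 °C: 154 / (21.8 − 12.2) = 154 / 9.6 = 16.042 d.
Difference = |25.246 − 16.042| = 9.204 ≈ 9.2 days.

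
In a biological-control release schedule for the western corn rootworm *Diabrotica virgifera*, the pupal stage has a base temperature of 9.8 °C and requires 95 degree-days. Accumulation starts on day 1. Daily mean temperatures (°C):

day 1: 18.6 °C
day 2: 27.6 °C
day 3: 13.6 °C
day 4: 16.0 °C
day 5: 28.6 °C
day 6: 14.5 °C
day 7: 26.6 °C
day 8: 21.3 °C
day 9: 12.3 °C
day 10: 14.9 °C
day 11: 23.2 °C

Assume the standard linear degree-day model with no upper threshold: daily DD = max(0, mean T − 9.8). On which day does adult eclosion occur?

day 10

Daily DD above 9.8 °C: 8.8, 17.8, 3.8, 6.2, 18.8, 4.7, 16.8, 11.5, 2.5, 5.1, 13.4.
Cumulative: 8.8, 26.6, 30.4, 36.6, 55.4, 60.1, 76.9, 88.4, 90.9, 96.0, 109.4.
The total first reaches 95 DD on day 10.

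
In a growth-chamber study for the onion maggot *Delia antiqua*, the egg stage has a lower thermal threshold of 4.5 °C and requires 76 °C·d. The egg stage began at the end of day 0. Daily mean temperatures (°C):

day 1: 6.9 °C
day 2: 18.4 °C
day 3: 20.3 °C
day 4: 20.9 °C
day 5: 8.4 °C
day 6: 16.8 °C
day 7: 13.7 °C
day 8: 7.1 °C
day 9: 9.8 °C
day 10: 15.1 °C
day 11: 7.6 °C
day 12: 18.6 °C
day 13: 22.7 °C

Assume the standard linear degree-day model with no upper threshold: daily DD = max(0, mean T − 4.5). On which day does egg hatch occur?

Daily DD above 4.5 °C: 2.4, 13.9, 15.8, 16.4, 3.9, 12.3, 9.2, 2.6, 5.3, 10.6, 3.1, 14.1, 18.2.
Cumulative: 2.4, 16.3, 32.1, 48.5, 52.4, 64.7, 73.9, 76.5, 81.8, 92.4, 95.5, 109.6, 127.8.
The total first reaches 76 DD on day 8.

day 8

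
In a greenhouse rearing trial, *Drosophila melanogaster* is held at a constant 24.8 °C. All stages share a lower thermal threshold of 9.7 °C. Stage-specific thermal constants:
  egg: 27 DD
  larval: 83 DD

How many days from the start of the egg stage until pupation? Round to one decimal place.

Daily accumulation at 24.8 °C = 24.8 − 9.7 = 15.1 DD/day.
Total K = 27 + 83 = 110 DD.
Total duration = 110 / 15.1 = 7.285 ≈ 7.3 days.

7.3 days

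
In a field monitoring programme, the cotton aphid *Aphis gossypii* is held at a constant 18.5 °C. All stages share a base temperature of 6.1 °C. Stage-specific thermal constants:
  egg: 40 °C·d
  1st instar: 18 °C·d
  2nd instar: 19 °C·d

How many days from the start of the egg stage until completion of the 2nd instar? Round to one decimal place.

6.2 days

Daily accumulation at 18.5 °C = 18.5 − 6.1 = 12.4 DD/day.
Total K = 40 + 18 + 19 = 77 DD.
Total duration = 77 / 12.4 = 6.210 ≈ 6.2 days.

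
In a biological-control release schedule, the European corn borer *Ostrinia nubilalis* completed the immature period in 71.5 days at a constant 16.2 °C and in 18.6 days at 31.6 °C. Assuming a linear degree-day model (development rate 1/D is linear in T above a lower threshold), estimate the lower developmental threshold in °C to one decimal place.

10.8 °C

Linear rate model ⇒ the product D·(T − T_b) is constant across temperatures.
71.5·(16.2 − T_b) = 18.6·(31.6 − T_b)
T_b = (71.5·16.2 − 18.6·31.6) / (71.5 − 18.6) = 570.54 / 52.9 = 10.785 °C ≈ 10.8 °C.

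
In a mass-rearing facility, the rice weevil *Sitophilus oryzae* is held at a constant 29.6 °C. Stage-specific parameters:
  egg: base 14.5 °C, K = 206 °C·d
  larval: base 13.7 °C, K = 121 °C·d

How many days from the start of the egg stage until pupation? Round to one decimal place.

21.3 days

egg: 206 / (29.6 − 14.5) = 206 / 15.1 = 13.642 d.
larval: 121 / (29.6 − 13.7) = 121 / 15.9 = 7.610 d.
Sum = 21.252 ≈ 21.3 days.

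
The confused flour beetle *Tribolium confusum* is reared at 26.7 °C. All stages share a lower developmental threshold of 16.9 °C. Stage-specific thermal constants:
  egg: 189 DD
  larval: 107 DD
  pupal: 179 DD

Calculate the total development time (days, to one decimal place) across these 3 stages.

48.5 days

Daily accumulation at 26.7 °C = 26.7 − 16.9 = 9.8 DD/day.
Total K = 189 + 107 + 179 = 475 DD.
Total duration = 475 / 9.8 = 48.469 ≈ 48.5 days.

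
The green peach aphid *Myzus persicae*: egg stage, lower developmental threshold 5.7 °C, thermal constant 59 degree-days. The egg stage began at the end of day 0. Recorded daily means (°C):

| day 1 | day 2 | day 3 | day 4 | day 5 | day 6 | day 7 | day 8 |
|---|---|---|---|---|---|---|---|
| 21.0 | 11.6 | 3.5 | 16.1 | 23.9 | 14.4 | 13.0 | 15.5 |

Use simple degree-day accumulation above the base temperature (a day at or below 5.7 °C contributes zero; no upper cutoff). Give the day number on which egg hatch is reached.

day 7

Daily DD above 5.7 °C: 15.3, 5.9, 0.0, 10.4, 18.2, 8.7, 7.3, 9.8.
Cumulative: 15.3, 21.2, 21.2, 31.6, 49.8, 58.5, 65.8, 75.6.
The total first reaches 59 DD on day 7.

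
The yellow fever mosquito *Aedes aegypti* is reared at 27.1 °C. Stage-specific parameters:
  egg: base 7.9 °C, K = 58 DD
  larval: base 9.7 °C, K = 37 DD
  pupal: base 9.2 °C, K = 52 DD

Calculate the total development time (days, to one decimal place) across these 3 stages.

egg: 58 / (27.1 − 7.9) = 58 / 19.2 = 3.021 d.
larval: 37 / (27.1 − 9.7) = 37 / 17.4 = 2.126 d.
pupal: 52 / (27.1 − 9.2) = 52 / 17.9 = 2.905 d.
Sum = 8.052 ≈ 8.1 days.

8.1 days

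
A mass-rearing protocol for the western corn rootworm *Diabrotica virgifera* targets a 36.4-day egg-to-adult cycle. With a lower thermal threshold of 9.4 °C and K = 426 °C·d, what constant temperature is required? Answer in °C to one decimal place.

21.1 °C

Required daily accumulation = 426 / 36.4 = 11.703 DD/day.
T = T_base + 11.703 = 9.4 + 11.703 = 21.103 ≈ 21.1 °C.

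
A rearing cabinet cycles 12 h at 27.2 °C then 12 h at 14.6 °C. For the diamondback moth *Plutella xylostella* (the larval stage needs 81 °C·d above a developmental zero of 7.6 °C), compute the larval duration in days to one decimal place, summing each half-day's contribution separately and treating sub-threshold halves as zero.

6.1 days

Day half: max(0, 27.2 − 7.6) × 0.5 = 19.6 × 0.5 = 9.80 DD.
Night half: max(0, 14.6 − 7.6) × 0.5 = 7.0 × 0.5 = 3.50 DD.
Per 24 h: 13.30 DD/day.
Duration = 81 / 13.30 = 6.090 ≈ 6.1 days.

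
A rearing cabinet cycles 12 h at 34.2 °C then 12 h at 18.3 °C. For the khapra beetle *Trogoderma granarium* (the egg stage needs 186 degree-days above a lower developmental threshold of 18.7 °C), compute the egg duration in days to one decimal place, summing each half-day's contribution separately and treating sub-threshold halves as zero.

Day half: max(0, 34.2 − 18.7) × 0.5 = 15.5 × 0.5 = 7.75 DD.
Night half: max(0, 18.3 − 18.7) × 0.5 = 0.0 × 0.5 = 0.00 DD.
Per 24 h: 7.75 DD/day.
Duration = 186 / 7.75 = 24.000 ≈ 24.0 days.

24.0 days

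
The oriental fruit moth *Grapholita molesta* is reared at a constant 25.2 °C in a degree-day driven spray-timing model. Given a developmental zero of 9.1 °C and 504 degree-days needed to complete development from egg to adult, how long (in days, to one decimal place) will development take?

31.3 days

Daily accumulation = 25.2 − 9.1 = 16.1 DD/day.
Duration = 504 / 16.1 = 31.304 ≈ 31.3 days.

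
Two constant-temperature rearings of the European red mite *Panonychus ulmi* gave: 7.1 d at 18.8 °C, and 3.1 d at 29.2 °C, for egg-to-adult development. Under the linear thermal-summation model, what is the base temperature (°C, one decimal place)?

10.7 °C

Linear rate model ⇒ the product D·(T − T_b) is constant across temperatures.
7.1·(18.8 − T_b) = 3.1·(29.2 − T_b)
T_b = (7.1·18.8 − 3.1·29.2) / (7.1 − 3.1) = 42.96 / 4.0 = 10.740 °C ≈ 10.7 °C.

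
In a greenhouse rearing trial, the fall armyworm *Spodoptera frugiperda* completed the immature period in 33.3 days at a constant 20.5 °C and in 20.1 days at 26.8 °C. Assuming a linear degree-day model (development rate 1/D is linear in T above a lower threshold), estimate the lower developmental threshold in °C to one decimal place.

10.9 °C

Under the model K = D·(T − T_b), so D₁·(T₁ − T_b) = D₂·(T₂ − T_b).
33.3·(20.5 − T_b) = 20.1·(26.8 − T_b)
T_b = (33.3·20.5 − 20.1·26.8) / (33.3 − 20.1) = 143.97 / 13.2 = 10.907 °C ≈ 10.9 °C.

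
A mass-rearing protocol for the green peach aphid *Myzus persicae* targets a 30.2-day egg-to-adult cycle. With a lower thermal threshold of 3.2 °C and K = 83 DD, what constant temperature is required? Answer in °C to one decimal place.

5.9 °C

Required daily accumulation = 83 / 30.2 = 2.748 DD/day.
T = T_base + 2.748 = 3.2 + 2.748 = 5.948 ≈ 5.9 °C.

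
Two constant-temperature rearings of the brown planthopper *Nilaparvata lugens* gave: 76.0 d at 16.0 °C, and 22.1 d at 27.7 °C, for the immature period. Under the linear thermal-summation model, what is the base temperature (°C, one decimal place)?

Under the model K = D·(T − T_b), so D₁·(T₁ − T_b) = D₂·(T₂ − T_b).
76.0·(16.0 − T_b) = 22.1·(27.7 − T_b)
T_b = (76.0·16.0 − 22.1·27.7) / (76.0 − 22.1) = 603.83 / 53.9 = 11.203 °C ≈ 11.2 °C.

11.2 °C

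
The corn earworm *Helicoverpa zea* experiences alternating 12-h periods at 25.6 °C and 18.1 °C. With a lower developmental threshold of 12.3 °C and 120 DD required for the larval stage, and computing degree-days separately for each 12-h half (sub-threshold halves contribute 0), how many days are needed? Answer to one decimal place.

12.6 days

Day half: max(0, 25.6 − 12.3) × 0.5 = 13.3 × 0.5 = 6.65 DD.
Night half: max(0, 18.1 − 12.3) × 0.5 = 5.8 × 0.5 = 2.90 DD.
Per 24 h: 9.55 DD/day.
Duration = 120 / 9.55 = 12.565 ≈ 12.6 days.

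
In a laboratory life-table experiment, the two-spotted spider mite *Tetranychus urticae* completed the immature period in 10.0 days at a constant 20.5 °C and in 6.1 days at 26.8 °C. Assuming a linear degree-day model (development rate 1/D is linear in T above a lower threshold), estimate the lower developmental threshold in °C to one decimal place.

10.6 °C

Under the model K = D·(T − T_b), so D₁·(T₁ − T_b) = D₂·(T₂ − T_b).
10.0·(20.5 − T_b) = 6.1·(26.8 − T_b)
T_b = (10.0·20.5 − 6.1·26.8) / (10.0 − 6.1) = 41.52 / 3.9 = 10.646 °C ≈ 10.6 °C.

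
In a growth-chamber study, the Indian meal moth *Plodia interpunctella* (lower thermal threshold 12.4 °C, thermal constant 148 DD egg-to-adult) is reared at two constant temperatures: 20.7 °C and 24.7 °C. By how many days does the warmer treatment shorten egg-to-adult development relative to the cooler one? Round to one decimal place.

At 20.7 °C: 148 / (20.7 − 12.4) = 148 / 8.3 = 17.831 d.
At 24.7 °C: 148 / (24.7 − 12.4) = 148 / 12.3 = 12.033 d.
Difference = |17.831 − 12.033| = 5.799 ≈ 5.8 days.

5.8 days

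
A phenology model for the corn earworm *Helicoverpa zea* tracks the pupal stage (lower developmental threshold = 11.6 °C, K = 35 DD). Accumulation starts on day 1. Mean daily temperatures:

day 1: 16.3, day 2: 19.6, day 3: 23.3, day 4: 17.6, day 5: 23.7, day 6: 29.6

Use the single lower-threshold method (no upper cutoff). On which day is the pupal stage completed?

Daily DD above 11.6 °C: 4.7, 8.0, 11.7, 6.0, 12.1, 18.0.
Cumulative: 4.7, 12.7, 24.4, 30.4, 42.5, 60.5.
The total first reaches 35 DD on day 5.

day 5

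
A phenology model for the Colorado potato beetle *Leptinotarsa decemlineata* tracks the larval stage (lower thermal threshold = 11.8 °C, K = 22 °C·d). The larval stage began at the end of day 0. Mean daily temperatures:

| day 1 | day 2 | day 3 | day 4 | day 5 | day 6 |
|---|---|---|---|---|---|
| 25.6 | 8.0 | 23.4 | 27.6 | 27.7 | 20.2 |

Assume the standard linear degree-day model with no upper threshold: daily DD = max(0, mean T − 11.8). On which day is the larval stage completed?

Daily DD above 11.8 °C: 13.8, 0.0, 11.6, 15.8, 15.9, 8.4.
Cumulative: 13.8, 13.8, 25.4, 41.2, 57.1, 65.5.
The total first reaches 22 DD on day 3.

day 3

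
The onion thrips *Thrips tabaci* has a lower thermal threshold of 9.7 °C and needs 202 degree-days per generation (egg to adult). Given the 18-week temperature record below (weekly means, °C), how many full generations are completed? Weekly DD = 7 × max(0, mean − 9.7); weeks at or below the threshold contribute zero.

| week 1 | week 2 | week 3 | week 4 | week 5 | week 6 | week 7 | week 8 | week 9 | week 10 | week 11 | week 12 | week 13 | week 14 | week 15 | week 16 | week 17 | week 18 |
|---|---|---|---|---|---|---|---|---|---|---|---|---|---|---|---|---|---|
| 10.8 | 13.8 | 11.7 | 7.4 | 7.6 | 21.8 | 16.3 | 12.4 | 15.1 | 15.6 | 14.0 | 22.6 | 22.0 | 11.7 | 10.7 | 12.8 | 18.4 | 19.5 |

Weekly DD (7 × max(0, T̄ − 9.7)): 7.7, 28.7, 14.0, 0.0, 0.0, 84.7, 46.2, 18.9, 37.8, 41.3, 30.1, 90.3, 86.1, 14.0, 7.0, 21.7, 60.9, 68.6.
Season total = 658.0 DD.
Complete generations = ⌊658.0 / 202⌋ = 3.

3 generations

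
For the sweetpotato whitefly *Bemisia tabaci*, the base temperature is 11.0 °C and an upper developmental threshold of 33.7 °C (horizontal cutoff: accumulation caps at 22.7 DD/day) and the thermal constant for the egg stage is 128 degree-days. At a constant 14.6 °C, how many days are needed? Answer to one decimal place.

Daily accumulation = 14.6 − 11.0 = 3.6 DD/day.
Duration = 128 / 3.6 = 35.556 ≈ 35.6 days.

35.6 days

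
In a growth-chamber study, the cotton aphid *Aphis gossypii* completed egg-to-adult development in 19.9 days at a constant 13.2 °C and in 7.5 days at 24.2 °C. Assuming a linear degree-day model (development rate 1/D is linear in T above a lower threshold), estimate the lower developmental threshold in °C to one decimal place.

6.5 °C

Equal thermal constants: D₁(T₁ − T_b) = D₂(T₂ − T_b).
19.9·(13.2 − T_b) = 7.5·(24.2 − T_b)
T_b = (19.9·13.2 − 7.5·24.2) / (19.9 − 7.5) = 81.18 / 12.4 = 6.547 °C ≈ 6.5 °C.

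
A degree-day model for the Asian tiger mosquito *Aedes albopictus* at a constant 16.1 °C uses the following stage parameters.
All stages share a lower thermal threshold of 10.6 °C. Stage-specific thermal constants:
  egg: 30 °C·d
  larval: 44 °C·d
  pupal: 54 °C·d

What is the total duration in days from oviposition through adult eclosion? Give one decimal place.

Daily accumulation at 16.1 °C = 16.1 − 10.6 = 5.5 DD/day.
Total K = 30 + 44 + 54 = 128 DD.
Total duration = 128 / 5.5 = 23.273 ≈ 23.3 days.

23.3 days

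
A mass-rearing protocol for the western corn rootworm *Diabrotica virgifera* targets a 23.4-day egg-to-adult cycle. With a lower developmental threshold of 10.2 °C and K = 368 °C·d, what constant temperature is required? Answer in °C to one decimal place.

Required daily accumulation = 368 / 23.4 = 15.726 DD/day.
T = T_base + 15.726 = 10.2 + 15.726 = 25.926 ≈ 25.9 °C.

25.9 °C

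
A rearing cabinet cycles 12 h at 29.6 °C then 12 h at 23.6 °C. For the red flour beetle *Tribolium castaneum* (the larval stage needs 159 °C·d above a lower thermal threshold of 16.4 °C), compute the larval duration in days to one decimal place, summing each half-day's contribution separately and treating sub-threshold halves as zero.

15.6 days

Day half: max(0, 29.6 − 16.4) × 0.5 = 13.2 × 0.5 = 6.60 DD.
Night half: max(0, 23.6 − 16.4) × 0.5 = 7.2 × 0.5 = 3.60 DD.
Per 24 h: 10.20 DD/day.
Duration = 159 / 10.20 = 15.588 ≈ 15.6 days.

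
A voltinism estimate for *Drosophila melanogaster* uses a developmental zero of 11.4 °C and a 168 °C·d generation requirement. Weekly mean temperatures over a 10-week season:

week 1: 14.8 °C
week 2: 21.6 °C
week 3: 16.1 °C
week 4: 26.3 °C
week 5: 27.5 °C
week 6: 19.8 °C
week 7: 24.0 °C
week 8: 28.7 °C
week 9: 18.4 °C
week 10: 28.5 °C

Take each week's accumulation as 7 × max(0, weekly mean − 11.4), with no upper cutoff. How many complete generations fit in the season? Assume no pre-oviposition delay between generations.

Weekly DD (7 × max(0, T̄ − 11.4)): 23.8, 71.4, 32.9, 104.3, 112.7, 58.8, 88.2, 121.1, 49.0, 119.7.
Season total = 781.9 DD.
Complete generations = ⌊781.9 / 168⌋ = 4.

4 generations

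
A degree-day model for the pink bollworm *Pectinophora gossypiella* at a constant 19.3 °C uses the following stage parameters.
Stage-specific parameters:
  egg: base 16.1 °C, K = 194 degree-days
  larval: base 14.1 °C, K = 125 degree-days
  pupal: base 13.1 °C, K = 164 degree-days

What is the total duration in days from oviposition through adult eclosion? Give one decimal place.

egg: 194 / (19.3 − 16.1) = 194 / 3.2 = 60.625 d.
larval: 125 / (19.3 − 14.1) = 125 / 5.2 = 24.038 d.
pupal: 164 / (19.3 − 13.1) = 164 / 6.2 = 26.452 d.
Sum = 111.115 ≈ 111.1 days.

111.1 days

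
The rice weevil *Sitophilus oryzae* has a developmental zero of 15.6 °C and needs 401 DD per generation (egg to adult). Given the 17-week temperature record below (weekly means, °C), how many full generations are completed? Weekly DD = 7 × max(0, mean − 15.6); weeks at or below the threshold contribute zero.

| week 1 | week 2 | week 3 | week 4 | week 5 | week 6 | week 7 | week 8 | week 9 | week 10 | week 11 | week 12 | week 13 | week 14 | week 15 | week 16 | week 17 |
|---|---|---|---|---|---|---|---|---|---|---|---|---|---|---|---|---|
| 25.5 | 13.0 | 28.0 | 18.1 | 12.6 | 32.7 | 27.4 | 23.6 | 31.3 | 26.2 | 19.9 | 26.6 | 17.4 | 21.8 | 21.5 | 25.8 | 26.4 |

2 generations

Weekly DD (7 × max(0, T̄ − 15.6)): 69.3, 0.0, 86.8, 17.5, 0.0, 119.7, 82.6, 56.0, 109.9, 74.2, 30.1, 77.0, 12.6, 43.4, 41.3, 71.4, 75.6.
Season total = 967.4 DD.
Complete generations = ⌊967.4 / 401⌋ = 2.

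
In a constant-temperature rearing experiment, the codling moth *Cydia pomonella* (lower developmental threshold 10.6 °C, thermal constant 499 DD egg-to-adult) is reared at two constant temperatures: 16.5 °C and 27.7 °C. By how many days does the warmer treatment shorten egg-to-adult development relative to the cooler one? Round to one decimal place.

55.4 days

At 16.5 °C: 499 / (16.5 − 10.6) = 499 / 5.9 = 84.576 d.
At 27.7 °C: 499 / (27.7 − 10.6) = 499 / 17.1 = 29.181 d.
Difference = |84.576 − 29.181| = 55.395 ≈ 55.4 days.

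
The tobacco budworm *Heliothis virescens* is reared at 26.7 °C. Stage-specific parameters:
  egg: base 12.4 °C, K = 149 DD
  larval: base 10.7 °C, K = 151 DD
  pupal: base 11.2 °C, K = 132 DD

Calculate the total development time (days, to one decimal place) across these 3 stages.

28.4 days

egg: 149 / (26.7 − 12.4) = 149 / 14.3 = 10.420 d.
larval: 151 / (26.7 − 10.7) = 151 / 16.0 = 9.438 d.
pupal: 132 / (26.7 − 11.2) = 132 / 15.5 = 8.516 d.
Sum = 28.373 ≈ 28.4 days.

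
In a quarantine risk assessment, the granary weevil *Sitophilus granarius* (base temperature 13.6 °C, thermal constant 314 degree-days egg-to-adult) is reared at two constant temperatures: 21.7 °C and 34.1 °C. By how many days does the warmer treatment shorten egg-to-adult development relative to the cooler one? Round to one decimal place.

At 21.7 °C: 314 / (21.7 − 13.6) = 314 / 8.1 = 38.765 d.
At 34.1 °C: 314 / (34.1 − 13.6) = 314 / 20.5 = 15.317 d.
Difference = |38.765 − 15.317| = 23.448 ≈ 23.4 days.

23.4 days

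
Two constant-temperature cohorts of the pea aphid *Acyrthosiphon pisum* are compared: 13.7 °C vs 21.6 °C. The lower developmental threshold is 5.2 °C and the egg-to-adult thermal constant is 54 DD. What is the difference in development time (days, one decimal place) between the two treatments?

3.1 days

At 13.7 °C: 54 / (13.7 − 5.2) = 54 / 8.5 = 6.353 d.
At 21.6 °C: 54 / (21.6 − 5.2) = 54 / 16.4 = 3.293 d.
Difference = |6.353 − 3.293| = 3.060 ≈ 3.1 days.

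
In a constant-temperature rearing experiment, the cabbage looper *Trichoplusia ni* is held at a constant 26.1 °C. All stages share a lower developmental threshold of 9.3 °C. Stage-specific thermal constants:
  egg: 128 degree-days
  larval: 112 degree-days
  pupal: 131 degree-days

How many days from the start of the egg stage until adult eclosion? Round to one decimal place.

Daily accumulation at 26.1 °C = 26.1 − 9.3 = 16.8 DD/day.
Total K = 128 + 112 + 131 = 371 DD.
Total duration = 371 / 16.8 = 22.083 ≈ 22.1 days.

22.1 days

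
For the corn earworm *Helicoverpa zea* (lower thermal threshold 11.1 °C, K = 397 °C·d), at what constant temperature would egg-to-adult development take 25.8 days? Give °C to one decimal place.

26.5 °C

Required daily accumulation = 397 / 25.8 = 15.388 DD/day.
T = T_base + 15.388 = 11.1 + 15.388 = 26.488 ≈ 26.5 °C.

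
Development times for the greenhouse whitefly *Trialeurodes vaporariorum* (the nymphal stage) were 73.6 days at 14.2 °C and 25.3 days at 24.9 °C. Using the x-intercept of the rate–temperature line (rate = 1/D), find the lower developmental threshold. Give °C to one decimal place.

Linear rate model ⇒ the product D·(T − T_b) is constant across temperatures.
73.6·(14.2 − T_b) = 25.3·(24.9 − T_b)
T_b = (73.6·14.2 − 25.3·24.9) / (73.6 − 25.3) = 415.15 / 48.3 = 8.595 °C ≈ 8.6 °C.

8.6 °C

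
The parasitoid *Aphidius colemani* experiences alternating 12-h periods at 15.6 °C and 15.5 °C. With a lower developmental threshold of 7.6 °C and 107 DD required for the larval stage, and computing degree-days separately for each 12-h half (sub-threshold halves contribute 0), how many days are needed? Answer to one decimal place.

13.5 days

Day half: max(0, 15.6 − 7.6) × 0.5 = 8.0 × 0.5 = 4.00 DD.
Night half: max(0, 15.5 − 7.6) × 0.5 = 7.9 × 0.5 = 3.95 DD.
Per 24 h: 7.95 DD/day.
Duration = 107 / 7.95 = 13.459 ≈ 13.5 days.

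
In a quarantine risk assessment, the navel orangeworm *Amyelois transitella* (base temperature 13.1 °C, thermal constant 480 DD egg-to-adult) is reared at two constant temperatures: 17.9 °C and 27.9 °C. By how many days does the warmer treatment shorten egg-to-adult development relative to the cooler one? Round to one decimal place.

At 17.9 °C: 480 / (17.9 − 13.1) = 480 / 4.8 = 100.000 d.
At 27.9 °C: 480 / (27.9 − 13.1) = 480 / 14.8 = 32.432 d.
Difference = |100.000 − 32.432| = 67.568 ≈ 67.6 days.

67.6 days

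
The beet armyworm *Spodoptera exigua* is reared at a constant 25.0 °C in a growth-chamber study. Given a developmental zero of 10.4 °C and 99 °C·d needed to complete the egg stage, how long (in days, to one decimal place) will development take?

Daily accumulation = 25.0 − 10.4 = 14.6 DD/day.
Duration = 99 / 14.6 = 6.781 ≈ 6.8 days.

6.8 days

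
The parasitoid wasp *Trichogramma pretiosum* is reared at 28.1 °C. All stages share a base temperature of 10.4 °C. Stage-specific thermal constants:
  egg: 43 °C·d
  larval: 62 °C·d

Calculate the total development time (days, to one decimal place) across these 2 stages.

Daily accumulation at 28.1 °C = 28.1 − 10.4 = 17.7 DD/day.
Total K = 43 + 62 = 105 DD.
Total duration = 105 / 17.7 = 5.932 ≈ 5.9 days.

5.9 days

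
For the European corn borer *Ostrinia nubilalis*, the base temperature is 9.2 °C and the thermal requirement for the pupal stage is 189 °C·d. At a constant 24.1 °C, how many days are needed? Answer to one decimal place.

Daily accumulation = 24.1 − 9.2 = 14.9 DD/day.
Duration = 189 / 14.9 = 12.685 ≈ 12.7 days.

12.7 days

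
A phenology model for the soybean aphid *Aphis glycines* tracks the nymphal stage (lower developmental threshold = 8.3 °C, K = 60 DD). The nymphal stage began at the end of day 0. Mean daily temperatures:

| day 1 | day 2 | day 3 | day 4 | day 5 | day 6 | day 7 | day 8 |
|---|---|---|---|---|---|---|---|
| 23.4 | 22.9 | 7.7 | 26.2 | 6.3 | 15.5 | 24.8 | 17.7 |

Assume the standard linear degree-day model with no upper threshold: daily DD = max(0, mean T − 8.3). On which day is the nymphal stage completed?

Daily DD above 8.3 °C: 15.1, 14.6, 0.0, 17.9, 0.0, 7.2, 16.5, 9.4.
Cumulative: 15.1, 29.7, 29.7, 47.6, 47.6, 54.8, 71.3, 80.7.
The total first reaches 60 DD on day 7.

day 7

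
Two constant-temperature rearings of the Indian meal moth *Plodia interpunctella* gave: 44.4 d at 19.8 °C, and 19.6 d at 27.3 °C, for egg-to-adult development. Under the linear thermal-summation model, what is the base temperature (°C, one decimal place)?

13.9 °C

Under the model K = D·(T − T_b), so D₁·(T₁ − T_b) = D₂·(T₂ − T_b).
44.4·(19.8 − T_b) = 19.6·(27.3 − T_b)
T_b = (44.4·19.8 − 19.6·27.3) / (44.4 − 19.6) = 344.04 / 24.8 = 13.873 °C ≈ 13.9 °C.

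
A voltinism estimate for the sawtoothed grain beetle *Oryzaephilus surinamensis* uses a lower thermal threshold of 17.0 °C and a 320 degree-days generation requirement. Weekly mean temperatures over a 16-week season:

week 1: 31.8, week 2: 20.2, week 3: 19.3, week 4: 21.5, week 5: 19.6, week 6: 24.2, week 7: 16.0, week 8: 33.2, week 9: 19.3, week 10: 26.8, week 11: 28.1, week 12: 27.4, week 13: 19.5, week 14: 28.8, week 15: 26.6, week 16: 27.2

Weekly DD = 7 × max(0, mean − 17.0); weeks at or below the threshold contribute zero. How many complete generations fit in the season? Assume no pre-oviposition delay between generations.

Weekly DD (7 × max(0, T̄ − 17.0)): 103.6, 22.4, 16.1, 31.5, 18.2, 50.4, 0.0, 113.4, 16.1, 68.6, 77.7, 72.8, 17.5, 82.6, 67.2, 71.4.
Season total = 829.5 DD.
Complete generations = ⌊829.5 / 320⌋ = 2.

2 generations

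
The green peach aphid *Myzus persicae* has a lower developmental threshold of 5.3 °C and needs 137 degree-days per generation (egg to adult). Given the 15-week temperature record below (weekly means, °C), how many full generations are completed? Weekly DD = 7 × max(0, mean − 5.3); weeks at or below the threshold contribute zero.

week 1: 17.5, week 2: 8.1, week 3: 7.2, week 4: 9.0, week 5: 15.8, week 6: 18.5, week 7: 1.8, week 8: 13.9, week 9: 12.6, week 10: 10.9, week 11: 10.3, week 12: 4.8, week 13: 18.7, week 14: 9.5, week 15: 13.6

Weekly DD (7 × max(0, T̄ − 5.3)): 85.4, 19.6, 13.3, 25.9, 73.5, 92.4, 0.0, 60.2, 51.1, 39.2, 35.0, 0.0, 93.8, 29.4, 58.1.
Season total = 676.9 DD.
Complete generations = ⌊676.9 / 137⌋ = 4.

4 generations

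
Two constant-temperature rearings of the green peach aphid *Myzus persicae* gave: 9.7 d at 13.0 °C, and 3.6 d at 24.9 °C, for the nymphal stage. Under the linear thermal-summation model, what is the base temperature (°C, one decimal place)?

6.0 °C

Equal thermal constants: D₁(T₁ − T_b) = D₂(T₂ − T_b).
9.7·(13.0 − T_b) = 3.6·(24.9 − T_b)
T_b = (9.7·13.0 − 3.6·24.9) / (9.7 − 3.6) = 36.46 / 6.1 = 5.977 °C ≈ 6.0 °C.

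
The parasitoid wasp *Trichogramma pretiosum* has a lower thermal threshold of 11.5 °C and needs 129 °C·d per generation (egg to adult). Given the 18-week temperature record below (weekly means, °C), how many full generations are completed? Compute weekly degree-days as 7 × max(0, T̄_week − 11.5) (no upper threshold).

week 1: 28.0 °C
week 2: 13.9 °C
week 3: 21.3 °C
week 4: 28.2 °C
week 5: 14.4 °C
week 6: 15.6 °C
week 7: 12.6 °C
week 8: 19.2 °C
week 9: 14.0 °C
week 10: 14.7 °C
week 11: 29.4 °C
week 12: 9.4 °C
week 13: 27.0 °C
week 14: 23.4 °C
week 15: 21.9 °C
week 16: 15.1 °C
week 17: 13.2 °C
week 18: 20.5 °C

Weekly DD (7 × max(0, T̄ − 11.5)): 115.5, 16.8, 68.6, 116.9, 20.3, 28.7, 7.7, 53.9, 17.5, 22.4, 125.3, 0.0, 108.5, 83.3, 72.8, 25.2, 11.9, 63.0.
Season total = 958.3 DD.
Complete generations = ⌊958.3 / 129⌋ = 7.

7 generations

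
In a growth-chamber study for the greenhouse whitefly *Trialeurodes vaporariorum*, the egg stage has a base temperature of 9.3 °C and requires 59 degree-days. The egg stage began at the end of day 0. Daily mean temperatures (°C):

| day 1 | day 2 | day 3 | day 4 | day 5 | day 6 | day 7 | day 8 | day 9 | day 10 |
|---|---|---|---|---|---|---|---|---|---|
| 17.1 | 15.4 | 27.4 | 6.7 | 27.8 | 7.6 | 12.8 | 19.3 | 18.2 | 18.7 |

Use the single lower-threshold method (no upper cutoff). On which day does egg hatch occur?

Daily DD above 9.3 °C: 7.8, 6.1, 18.1, 0.0, 18.5, 0.0, 3.5, 10.0, 8.9, 9.4.
Cumulative: 7.8, 13.9, 32.0, 32.0, 50.5, 50.5, 54.0, 64.0, 72.9, 82.3.
The total first reaches 59 DD on day 8.

day 8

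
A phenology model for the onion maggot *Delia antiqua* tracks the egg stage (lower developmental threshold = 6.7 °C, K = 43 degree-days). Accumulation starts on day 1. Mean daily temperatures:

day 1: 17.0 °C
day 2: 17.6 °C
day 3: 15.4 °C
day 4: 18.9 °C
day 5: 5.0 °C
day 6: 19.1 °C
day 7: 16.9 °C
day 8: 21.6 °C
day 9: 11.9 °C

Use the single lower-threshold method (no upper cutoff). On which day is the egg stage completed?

day 6

Daily DD above 6.7 °C: 10.3, 10.9, 8.7, 12.2, 0.0, 12.4, 10.2, 14.9, 5.2.
Cumulative: 10.3, 21.2, 29.9, 42.1, 42.1, 54.5, 64.7, 79.6, 84.8.
The total first reaches 43 DD on day 6.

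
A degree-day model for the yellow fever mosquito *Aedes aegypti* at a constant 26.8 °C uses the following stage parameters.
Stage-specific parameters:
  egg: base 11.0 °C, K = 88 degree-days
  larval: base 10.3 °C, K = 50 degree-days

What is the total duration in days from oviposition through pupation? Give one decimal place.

8.6 days

egg: 88 / (26.8 − 11.0) = 88 / 15.8 = 5.570 d.
larval: 50 / (26.8 − 10.3) = 50 / 16.5 = 3.030 d.
Sum = 8.600 ≈ 8.6 days.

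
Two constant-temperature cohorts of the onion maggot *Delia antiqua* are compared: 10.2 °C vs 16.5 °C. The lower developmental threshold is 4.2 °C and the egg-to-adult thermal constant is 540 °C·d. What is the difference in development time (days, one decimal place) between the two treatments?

At 10.2 °C: 540 / (10.2 − 4.2) = 540 / 6.0 = 90.000 d.
At 16.5 °C: 540 / (16.5 − 4.2) = 540 / 12.3 = 43.902 d.
Difference = |90.000 − 43.902| = 46.098 ≈ 46.1 days.

46.1 days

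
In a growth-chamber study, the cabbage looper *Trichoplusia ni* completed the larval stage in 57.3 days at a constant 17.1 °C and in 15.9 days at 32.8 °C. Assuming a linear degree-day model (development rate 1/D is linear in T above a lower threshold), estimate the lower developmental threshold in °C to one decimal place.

Equal thermal constants: D₁(T₁ − T_b) = D₂(T₂ − T_b).
57.3·(17.1 − T_b) = 15.9·(32.8 − T_b)
T_b = (57.3·17.1 − 15.9·32.8) / (57.3 − 15.9) = 458.31 / 41.4 = 11.070 °C ≈ 11.1 °C.

11.1 °C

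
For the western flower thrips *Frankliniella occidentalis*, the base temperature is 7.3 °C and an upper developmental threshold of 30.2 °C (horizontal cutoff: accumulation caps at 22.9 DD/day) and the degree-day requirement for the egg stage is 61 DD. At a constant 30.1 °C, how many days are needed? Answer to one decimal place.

Daily accumulation = 30.1 − 7.3 = 22.8 DD/day.
Duration = 61 / 22.8 = 2.675 ≈ 2.7 days.

2.7 days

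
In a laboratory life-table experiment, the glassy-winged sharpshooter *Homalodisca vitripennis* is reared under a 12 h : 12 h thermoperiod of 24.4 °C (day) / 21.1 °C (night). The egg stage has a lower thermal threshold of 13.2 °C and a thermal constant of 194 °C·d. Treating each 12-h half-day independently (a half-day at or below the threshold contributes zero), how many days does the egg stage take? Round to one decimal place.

20.3 days

Day half: max(0, 24.4 − 13.2) × 0.5 = 11.2 × 0.5 = 5.60 DD.
Night half: max(0, 21.1 − 13.2) × 0.5 = 7.9 × 0.5 = 3.95 DD.
Per 24 h: 9.55 DD/day.
Duration = 194 / 9.55 = 20.314 ≈ 20.3 days.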